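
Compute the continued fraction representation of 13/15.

Run the Euclidean algorithm on 13 and 15; the successive quotients are the partial quotients a_0, a_1, ... (each step inverts the fractional part left over by the previous one):
  13 = 0*15 + 13, so a_0 = 0.
  15 = 1*13 + 2, so a_1 = 1.
  13 = 6*2 + 1, so a_2 = 6.
  2 = 2*1 + 0, so a_3 = 2.
The remainder reaches 0 after 4 divisions, so the expansion has 4 partial quotients, read off in order.

[0; 1, 6, 2]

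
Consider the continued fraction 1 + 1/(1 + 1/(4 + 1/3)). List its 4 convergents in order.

1/1, 2/1, 9/5, 29/16

Using the convergent recurrence p_i = a_i*p_{i-1} + p_{i-2}, q_i = a_i*q_{i-1} + q_{i-2} with p_{-2}=0, p_{-1}=1, q_{-2}=1, q_{-1}=0:
  i=0: a_0=1, p_0 = 1*1 + 0 = 1, q_0 = 1*0 + 1 = 1.
  i=1: a_1=1, p_1 = 1*1 + 1 = 2, q_1 = 1*1 + 0 = 1.
  i=2: a_2=4, p_2 = 4*2 + 1 = 9, q_2 = 4*1 + 1 = 5.
  i=3: a_3=3, p_3 = 3*9 + 2 = 29, q_3 = 3*5 + 1 = 16.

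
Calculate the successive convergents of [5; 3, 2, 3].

Using the convergent recurrence p_i = a_i*p_{i-1} + p_{i-2}, q_i = a_i*q_{i-1} + q_{i-2} with p_{-2}=0, p_{-1}=1, q_{-2}=1, q_{-1}=0:
  i=0: a_0=5, p_0 = 5*1 + 0 = 5, q_0 = 5*0 + 1 = 1.
  i=1: a_1=3, p_1 = 3*5 + 1 = 16, q_1 = 3*1 + 0 = 3.
  i=2: a_2=2, p_2 = 2*16 + 5 = 37, q_2 = 2*3 + 1 = 7.
  i=3: a_3=3, p_3 = 3*37 + 16 = 127, q_3 = 3*7 + 3 = 24.

5/1, 16/3, 37/7, 127/24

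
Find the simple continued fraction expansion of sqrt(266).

[16; (3, 4, 3, 32)]

Write x_i = (sqrt(266) + m_i)/d_i with (m_0, d_0) = (0, 1). a_0 = floor(sqrt(266)) = 16, since 16^2 = 256 <= 266 < 289 = 17^2.
Iterate m_{i+1} = d_i*a_i - m_i, d_{i+1} = (266 - m_{i+1}^2)/d_i, a_{i+1} = floor((a_0 + m_{i+1})/d_{i+1}):
  m_1 = 1*16 - 0 = 16, d_1 = (266 - 16^2)/1 = 10/1 = 10, a_1 = floor((16 + 16)/10) = 3.
  m_2 = 10*3 - 16 = 14, d_2 = (266 - 14^2)/10 = 70/10 = 7, a_2 = floor((16 + 14)/7) = 4.
  m_3 = 7*4 - 14 = 14, d_3 = (266 - 14^2)/7 = 70/7 = 10, a_3 = floor((16 + 14)/10) = 3.
  m_4 = 10*3 - 14 = 16, d_4 = (266 - 16^2)/10 = 10/10 = 1, a_4 = floor((16 + 16)/1) = 32.
  m_5 = 1*32 - 16 = 16, d_5 = (266 - 16^2)/1 = 10/1 = 10: (m_5, d_5) = (m_1, d_1) = (16, 10), so from here the quotients repeat a_1, ..., a_4; the period length is 4.
Hence the expansion of sqrt(266) is a_0 = 16 followed by the repeating block 3, 4, 3, 32 (period 4).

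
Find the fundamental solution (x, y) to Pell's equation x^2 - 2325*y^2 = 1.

First expand sqrt(2325) as a continued fraction. With x_i = (sqrt(2325) + m_i)/d_i and (m_0, d_0) = (0, 1): a_0 = floor(sqrt(2325)) = 48, since 48^2 = 2304 <= 2325 < 2401 = 49^2.
Iterate m_{i+1} = d_i*a_i - m_i, d_{i+1} = (2325 - m_{i+1}^2)/d_i, a_{i+1} = floor((a_0 + m_{i+1})/d_{i+1}):
  m_1 = 1*48 - 0 = 48, d_1 = (2325 - 48^2)/1 = 21/1 = 21, a_1 = floor((48 + 48)/21) = 4.
  m_2 = 21*4 - 48 = 36, d_2 = (2325 - 36^2)/21 = 1029/21 = 49, a_2 = floor((48 + 36)/49) = 1.
  m_3 = 49*1 - 36 = 13, d_3 = (2325 - 13^2)/49 = 2156/49 = 44, a_3 = floor((48 + 13)/44) = 1.
  m_4 = 44*1 - 13 = 31, d_4 = (2325 - 31^2)/44 = 1364/44 = 31, a_4 = floor((48 + 31)/31) = 2.
  m_5 = 31*2 - 31 = 31, d_5 = (2325 - 31^2)/31 = 1364/31 = 44, a_5 = floor((48 + 31)/44) = 1.
  m_6 = 44*1 - 31 = 13, d_6 = (2325 - 13^2)/44 = 2156/44 = 49, a_6 = floor((48 + 13)/49) = 1.
  m_7 = 49*1 - 13 = 36, d_7 = (2325 - 36^2)/49 = 1029/49 = 21, a_7 = floor((48 + 36)/21) = 4.
  m_8 = 21*4 - 36 = 48, d_8 = (2325 - 48^2)/21 = 21/21 = 1, a_8 = floor((48 + 48)/1) = 96.
  m_9 = 1*96 - 48 = 48, d_9 = (2325 - 48^2)/1 = 21/1 = 21: (m_9, d_9) = (m_1, d_1) = (48, 21), so from here the quotients repeat a_1, ..., a_8; the period length is 8.
So sqrt(2325) = [48; (4, 1, 1, 2, 1, 1, 4, 96)] with period length k = 8.
k is even, so the fundamental solution of x^2 - 2325y^2 = 1 is (p_{k-1}, q_{k-1}) = (p_7, q_7); compute convergents through index 7.
Convergents (p_i = a_i*p_{i-1} + p_{i-2}, q_i = a_i*q_{i-1} + q_{i-2} with p_{-2}=0, p_{-1}=1, q_{-2}=1, q_{-1}=0):
  i=0: a_0=48, p_0 = 48*1 + 0 = 48, q_0 = 48*0 + 1 = 1.
  i=1: a_1=4, p_1 = 4*48 + 1 = 193, q_1 = 4*1 + 0 = 4.
  i=2: a_2=1, p_2 = 1*193 + 48 = 241, q_2 = 1*4 + 1 = 5.
  i=3: a_3=1, p_3 = 1*241 + 193 = 434, q_3 = 1*5 + 4 = 9.
  i=4: a_4=2, p_4 = 2*434 + 241 = 1109, q_4 = 2*9 + 5 = 23.
  i=5: a_5=1, p_5 = 1*1109 + 434 = 1543, q_5 = 1*23 + 9 = 32.
  i=6: a_6=1, p_6 = 1*1543 + 1109 = 2652, q_6 = 1*32 + 23 = 55.
  i=7: a_7=4, p_7 = 4*2652 + 1543 = 12151, q_7 = 4*55 + 32 = 252.
Check: 12151^2 - 2325*252^2 = 147646801 - 147646800 = 1, so (x, y) = (12151, 252) solves the equation, and by the theorem it is the least positive solution.

(x, y) = (12151, 252)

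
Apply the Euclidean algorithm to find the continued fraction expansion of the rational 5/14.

Run the Euclidean algorithm on 5 and 14; the successive quotients are the partial quotients a_0, a_1, ... (each step inverts the fractional part left over by the previous one):
  5 = 0*14 + 5, so a_0 = 0.
  14 = 2*5 + 4, so a_1 = 2.
  5 = 1*4 + 1, so a_2 = 1.
  4 = 4*1 + 0, so a_3 = 4.
The remainder reaches 0 after 4 divisions, so the expansion has 4 partial quotients, read off in order.

[0; 2, 1, 4]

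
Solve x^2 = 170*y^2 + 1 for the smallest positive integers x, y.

First expand sqrt(170) as a continued fraction. With x_i = (sqrt(170) + m_i)/d_i and (m_0, d_0) = (0, 1): a_0 = floor(sqrt(170)) = 13, since 13^2 = 169 <= 170 < 196 = 14^2.
Iterate m_{i+1} = d_i*a_i - m_i, d_{i+1} = (170 - m_{i+1}^2)/d_i, a_{i+1} = floor((a_0 + m_{i+1})/d_{i+1}):
  m_1 = 1*13 - 0 = 13, d_1 = (170 - 13^2)/1 = 1/1 = 1, a_1 = floor((13 + 13)/1) = 26.
  m_2 = 1*26 - 13 = 13, d_2 = (170 - 13^2)/1 = 1/1 = 1: (m_2, d_2) = (m_1, d_1) = (13, 1), so from here the quotient a_1 repeats; the period length is 1.
So sqrt(170) = [13; (26)] with period length k = 1.
k is odd, so (p_{k-1}, q_{k-1}) only solves x^2 - 170y^2 = -1 and the fundamental solution of x^2 - 170y^2 = 1 is (p_{2k-1}, q_{2k-1}) = (p_1, q_1); compute convergents through index 1, running through the period twice.
Convergents (p_i = a_i*p_{i-1} + p_{i-2}, q_i = a_i*q_{i-1} + q_{i-2} with p_{-2}=0, p_{-1}=1, q_{-2}=1, q_{-1}=0):
  i=0: a_0=13, p_0 = 13*1 + 0 = 13, q_0 = 13*0 + 1 = 1.
  i=1: a_1=26, p_1 = 26*13 + 1 = 339, q_1 = 26*1 + 0 = 26.
Indeed p_0^2 - 170*q_0^2 = 169 - 170 = -1, not +1.
Check: 339^2 - 170*26^2 = 114921 - 114920 = 1, so (x, y) = (339, 26) solves the equation, and by the theorem it is the least positive solution.

(x, y) = (339, 26)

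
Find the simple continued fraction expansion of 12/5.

Run the Euclidean algorithm on 12 and 5; the successive quotients are the partial quotients a_0, a_1, ... (each step inverts the fractional part left over by the previous one):
  12 = 2*5 + 2, so a_0 = 2.
  5 = 2*2 + 1, so a_1 = 2.
  2 = 2*1 + 0, so a_2 = 2.
The remainder reaches 0 after 3 divisions, so the expansion has 3 partial quotients, read off in order.

[2; 2, 2]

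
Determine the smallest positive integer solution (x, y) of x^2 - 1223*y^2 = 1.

First expand sqrt(1223) as a continued fraction. With x_i = (sqrt(1223) + m_i)/d_i and (m_0, d_0) = (0, 1): a_0 = floor(sqrt(1223)) = 34, since 34^2 = 1156 <= 1223 < 1225 = 35^2.
Iterate m_{i+1} = d_i*a_i - m_i, d_{i+1} = (1223 - m_{i+1}^2)/d_i, a_{i+1} = floor((a_0 + m_{i+1})/d_{i+1}):
  m_1 = 1*34 - 0 = 34, d_1 = (1223 - 34^2)/1 = 67/1 = 67, a_1 = floor((34 + 34)/67) = 1.
  m_2 = 67*1 - 34 = 33, d_2 = (1223 - 33^2)/67 = 134/67 = 2, a_2 = floor((34 + 33)/2) = 33.
  m_3 = 2*33 - 33 = 33, d_3 = (1223 - 33^2)/2 = 134/2 = 67, a_3 = floor((34 + 33)/67) = 1.
  m_4 = 67*1 - 33 = 34, d_4 = (1223 - 34^2)/67 = 67/67 = 1, a_4 = floor((34 + 34)/1) = 68.
  m_5 = 1*68 - 34 = 34, d_5 = (1223 - 34^2)/1 = 67/1 = 67: (m_5, d_5) = (m_1, d_1) = (34, 67), so from here the quotients repeat a_1, ..., a_4; the period length is 4.
So sqrt(1223) = [34; (1, 33, 1, 68)] with period length k = 4.
k is even, so the fundamental solution of x^2 - 1223y^2 = 1 is (p_{k-1}, q_{k-1}) = (p_3, q_3); compute convergents through index 3.
Convergents (p_i = a_i*p_{i-1} + p_{i-2}, q_i = a_i*q_{i-1} + q_{i-2} with p_{-2}=0, p_{-1}=1, q_{-2}=1, q_{-1}=0):
  i=0: a_0=34, p_0 = 34*1 + 0 = 34, q_0 = 34*0 + 1 = 1.
  i=1: a_1=1, p_1 = 1*34 + 1 = 35, q_1 = 1*1 + 0 = 1.
  i=2: a_2=33, p_2 = 33*35 + 34 = 1189, q_2 = 33*1 + 1 = 34.
  i=3: a_3=1, p_3 = 1*1189 + 35 = 1224, q_3 = 1*34 + 1 = 35.
Check: 1224^2 - 1223*35^2 = 1498176 - 1498175 = 1, so (x, y) = (1224, 35) solves the equation, and by the theorem it is the least positive solution.

(x, y) = (1224, 35)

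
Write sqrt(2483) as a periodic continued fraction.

Write x_i = (sqrt(2483) + m_i)/d_i with (m_0, d_0) = (0, 1). a_0 = floor(sqrt(2483)) = 49, since 49^2 = 2401 <= 2483 < 2500 = 50^2.
Iterate m_{i+1} = d_i*a_i - m_i, d_{i+1} = (2483 - m_{i+1}^2)/d_i, a_{i+1} = floor((a_0 + m_{i+1})/d_{i+1}):
  m_1 = 1*49 - 0 = 49, d_1 = (2483 - 49^2)/1 = 82/1 = 82, a_1 = floor((49 + 49)/82) = 1.
  m_2 = 82*1 - 49 = 33, d_2 = (2483 - 33^2)/82 = 1394/82 = 17, a_2 = floor((49 + 33)/17) = 4.
  m_3 = 17*4 - 33 = 35, d_3 = (2483 - 35^2)/17 = 1258/17 = 74, a_3 = floor((49 + 35)/74) = 1.
  m_4 = 74*1 - 35 = 39, d_4 = (2483 - 39^2)/74 = 962/74 = 13, a_4 = floor((49 + 39)/13) = 6.
  m_5 = 13*6 - 39 = 39, d_5 = (2483 - 39^2)/13 = 962/13 = 74, a_5 = floor((49 + 39)/74) = 1.
  m_6 = 74*1 - 39 = 35, d_6 = (2483 - 35^2)/74 = 1258/74 = 17, a_6 = floor((49 + 35)/17) = 4.
  m_7 = 17*4 - 35 = 33, d_7 = (2483 - 33^2)/17 = 1394/17 = 82, a_7 = floor((49 + 33)/82) = 1.
  m_8 = 82*1 - 33 = 49, d_8 = (2483 - 49^2)/82 = 82/82 = 1, a_8 = floor((49 + 49)/1) = 98.
  m_9 = 1*98 - 49 = 49, d_9 = (2483 - 49^2)/1 = 82/1 = 82: (m_9, d_9) = (m_1, d_1) = (49, 82), so from here the quotients repeat a_1, ..., a_8; the period length is 8.
Hence the expansion of sqrt(2483) is a_0 = 49 followed by the repeating block 1, 4, 1, 6, 1, 4, 1, 98 (period 8).

[49; (1, 4, 1, 6, 1, 4, 1, 98)]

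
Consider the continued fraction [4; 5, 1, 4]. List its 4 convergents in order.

Using the convergent recurrence p_i = a_i*p_{i-1} + p_{i-2}, q_i = a_i*q_{i-1} + q_{i-2} with p_{-2}=0, p_{-1}=1, q_{-2}=1, q_{-1}=0:
  i=0: a_0=4, p_0 = 4*1 + 0 = 4, q_0 = 4*0 + 1 = 1.
  i=1: a_1=5, p_1 = 5*4 + 1 = 21, q_1 = 5*1 + 0 = 5.
  i=2: a_2=1, p_2 = 1*21 + 4 = 25, q_2 = 1*5 + 1 = 6.
  i=3: a_3=4, p_3 = 4*25 + 21 = 121, q_3 = 4*6 + 5 = 29.

4/1, 21/5, 25/6, 121/29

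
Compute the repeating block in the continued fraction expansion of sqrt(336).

Write x_i = (sqrt(336) + m_i)/d_i with (m_0, d_0) = (0, 1). a_0 = floor(sqrt(336)) = 18, since 18^2 = 324 <= 336 < 361 = 19^2.
Iterate m_{i+1} = d_i*a_i - m_i, d_{i+1} = (336 - m_{i+1}^2)/d_i, a_{i+1} = floor((a_0 + m_{i+1})/d_{i+1}):
  m_1 = 1*18 - 0 = 18, d_1 = (336 - 18^2)/1 = 12/1 = 12, a_1 = floor((18 + 18)/12) = 3.
  m_2 = 12*3 - 18 = 18, d_2 = (336 - 18^2)/12 = 12/12 = 1, a_2 = floor((18 + 18)/1) = 36.
  m_3 = 1*36 - 18 = 18, d_3 = (336 - 18^2)/1 = 12/1 = 12: (m_3, d_3) = (m_1, d_1) = (18, 12), so from here the quotients repeat a_1, a_2; the period length is 2.
Hence the expansion of sqrt(336) is a_0 = 18 followed by the repeating block 3, 36 (period 2).

[18; (3, 36)]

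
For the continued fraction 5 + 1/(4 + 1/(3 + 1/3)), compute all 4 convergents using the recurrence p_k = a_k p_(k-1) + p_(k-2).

Using the convergent recurrence p_i = a_i*p_{i-1} + p_{i-2}, q_i = a_i*q_{i-1} + q_{i-2} with p_{-2}=0, p_{-1}=1, q_{-2}=1, q_{-1}=0:
  i=0: a_0=5, p_0 = 5*1 + 0 = 5, q_0 = 5*0 + 1 = 1.
  i=1: a_1=4, p_1 = 4*5 + 1 = 21, q_1 = 4*1 + 0 = 4.
  i=2: a_2=3, p_2 = 3*21 + 5 = 68, q_2 = 3*4 + 1 = 13.
  i=3: a_3=3, p_3 = 3*68 + 21 = 225, q_3 = 3*13 + 4 = 43.

5/1, 21/4, 68/13, 225/43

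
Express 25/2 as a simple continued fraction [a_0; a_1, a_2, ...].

Run the Euclidean algorithm on 25 and 2; the successive quotients are the partial quotients a_0, a_1, ... (each step inverts the fractional part left over by the previous one):
  25 = 12*2 + 1, so a_0 = 12.
  2 = 2*1 + 0, so a_1 = 2.
The remainder reaches 0 after 2 divisions, so the expansion has 2 partial quotients, read off in order.

[12; 2]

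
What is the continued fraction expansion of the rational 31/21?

Run the Euclidean algorithm on 31 and 21; the successive quotients are the partial quotients a_0, a_1, ... (each step inverts the fractional part left over by the previous one):
  31 = 1*21 + 10, so a_0 = 1.
  21 = 2*10 + 1, so a_1 = 2.
  10 = 10*1 + 0, so a_2 = 10.
The remainder reaches 0 after 3 divisions, so the expansion has 3 partial quotients, read off in order.

[1; 2, 10]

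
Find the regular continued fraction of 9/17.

[0; 1, 1, 8]

Run the Euclidean algorithm on 9 and 17; the successive quotients are the partial quotients a_0, a_1, ... (each step inverts the fractional part left over by the previous one):
  9 = 0*17 + 9, so a_0 = 0.
  17 = 1*9 + 8, so a_1 = 1.
  9 = 1*8 + 1, so a_2 = 1.
  8 = 8*1 + 0, so a_3 = 8.
The remainder reaches 0 after 4 divisions, so the expansion has 4 partial quotients, read off in order.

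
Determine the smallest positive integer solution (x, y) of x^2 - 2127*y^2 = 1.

(x, y) = (6365401, 138020)

First expand sqrt(2127) as a continued fraction. With x_i = (sqrt(2127) + m_i)/d_i and (m_0, d_0) = (0, 1): a_0 = floor(sqrt(2127)) = 46, since 46^2 = 2116 <= 2127 < 2209 = 47^2.
Iterate m_{i+1} = d_i*a_i - m_i, d_{i+1} = (2127 - m_{i+1}^2)/d_i, a_{i+1} = floor((a_0 + m_{i+1})/d_{i+1}):
  m_1 = 1*46 - 0 = 46, d_1 = (2127 - 46^2)/1 = 11/1 = 11, a_1 = floor((46 + 46)/11) = 8.
  m_2 = 11*8 - 46 = 42, d_2 = (2127 - 42^2)/11 = 363/11 = 33, a_2 = floor((46 + 42)/33) = 2.
  m_3 = 33*2 - 42 = 24, d_3 = (2127 - 24^2)/33 = 1551/33 = 47, a_3 = floor((46 + 24)/47) = 1.
  m_4 = 47*1 - 24 = 23, d_4 = (2127 - 23^2)/47 = 1598/47 = 34, a_4 = floor((46 + 23)/34) = 2.
  m_5 = 34*2 - 23 = 45, d_5 = (2127 - 45^2)/34 = 102/34 = 3, a_5 = floor((46 + 45)/3) = 30.
  m_6 = 3*30 - 45 = 45, d_6 = (2127 - 45^2)/3 = 102/3 = 34, a_6 = floor((46 + 45)/34) = 2.
  m_7 = 34*2 - 45 = 23, d_7 = (2127 - 23^2)/34 = 1598/34 = 47, a_7 = floor((46 + 23)/47) = 1.
  m_8 = 47*1 - 23 = 24, d_8 = (2127 - 24^2)/47 = 1551/47 = 33, a_8 = floor((46 + 24)/33) = 2.
  m_9 = 33*2 - 24 = 42, d_9 = (2127 - 42^2)/33 = 363/33 = 11, a_9 = floor((46 + 42)/11) = 8.
  m_10 = 11*8 - 42 = 46, d_10 = (2127 - 46^2)/11 = 11/11 = 1, a_10 = floor((46 + 46)/1) = 92.
  m_11 = 1*92 - 46 = 46, d_11 = (2127 - 46^2)/1 = 11/1 = 11: (m_11, d_11) = (m_1, d_1) = (46, 11), so from here the quotients repeat a_1, ..., a_10; the period length is 10.
So sqrt(2127) = [46; (8, 2, 1, 2, 30, 2, 1, 2, 8, 92)] with period length k = 10.
k is even, so the fundamental solution of x^2 - 2127y^2 = 1 is (p_{k-1}, q_{k-1}) = (p_9, q_9); compute convergents through index 9.
Convergents (p_i = a_i*p_{i-1} + p_{i-2}, q_i = a_i*q_{i-1} + q_{i-2} with p_{-2}=0, p_{-1}=1, q_{-2}=1, q_{-1}=0):
  i=0: a_0=46, p_0 = 46*1 + 0 = 46, q_0 = 46*0 + 1 = 1.
  i=1: a_1=8, p_1 = 8*46 + 1 = 369, q_1 = 8*1 + 0 = 8.
  i=2: a_2=2, p_2 = 2*369 + 46 = 784, q_2 = 2*8 + 1 = 17.
  i=3: a_3=1, p_3 = 1*784 + 369 = 1153, q_3 = 1*17 + 8 = 25.
  i=4: a_4=2, p_4 = 2*1153 + 784 = 3090, q_4 = 2*25 + 17 = 67.
  i=5: a_5=30, p_5 = 30*3090 + 1153 = 93853, q_5 = 30*67 + 25 = 2035.
  i=6: a_6=2, p_6 = 2*93853 + 3090 = 190796, q_6 = 2*2035 + 67 = 4137.
  i=7: a_7=1, p_7 = 1*190796 + 93853 = 284649, q_7 = 1*4137 + 2035 = 6172.
  i=8: a_8=2, p_8 = 2*284649 + 190796 = 760094, q_8 = 2*6172 + 4137 = 16481.
  i=9: a_9=8, p_9 = 8*760094 + 284649 = 6365401, q_9 = 8*16481 + 6172 = 138020.
Check: 6365401^2 - 2127*138020^2 = 40518329890801 - 40518329890800 = 1, so (x, y) = (6365401, 138020) solves the equation, and by the theorem it is the least positive solution.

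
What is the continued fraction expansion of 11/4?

Run the Euclidean algorithm on 11 and 4; the successive quotients are the partial quotients a_0, a_1, ... (each step inverts the fractional part left over by the previous one):
  11 = 2*4 + 3, so a_0 = 2.
  4 = 1*3 + 1, so a_1 = 1.
  3 = 3*1 + 0, so a_2 = 3.
The remainder reaches 0 after 3 divisions, so the expansion has 3 partial quotients, read off in order.

[2; 1, 3]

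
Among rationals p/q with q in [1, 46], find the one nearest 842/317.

Expand x = 842/317 as a continued fraction with the Euclidean algorithm:
  842 = 2*317 + 208, so a_0 = 2.
  317 = 1*208 + 109, so a_1 = 1.
  208 = 1*109 + 99, so a_2 = 1.
  109 = 1*99 + 10, so a_3 = 1.
  99 = 9*10 + 9, so a_4 = 9.
  10 = 1*9 + 1, so a_5 = 1.
  9 = 9*1 + 0, so a_6 = 9.
so x = [2; 1, 1, 1, 9, 1, 9].
Convergents (p_i = a_i*p_{i-1} + p_{i-2}, q_i = a_i*q_{i-1} + q_{i-2} with p_{-2}=0, p_{-1}=1, q_{-2}=1, q_{-1}=0), until the denominator exceeds 46:
  i=0: a_0=2, p_0 = 2*1 + 0 = 2, q_0 = 2*0 + 1 = 1.
  i=1: a_1=1, p_1 = 1*2 + 1 = 3, q_1 = 1*1 + 0 = 1.
  i=2: a_2=1, p_2 = 1*3 + 2 = 5, q_2 = 1*1 + 1 = 2.
  i=3: a_3=1, p_3 = 1*5 + 3 = 8, q_3 = 1*2 + 1 = 3.
  i=4: a_4=9, p_4 = 9*8 + 5 = 77, q_4 = 9*3 + 2 = 29.
  i=5: a_5=1, p_5 = 1*77 + 8 = 85, q_5 = 1*29 + 3 = 32.
  i=6: a_6=9, p_6 = 9*85 + 77 = 842, q_6 = 9*32 + 29 = 317.
q_6 = 317 > 46, so the last convergent with denominator <= 46 is p_5/q_5 = 85/32.
The closest fraction with denominator <= 46 is either p_5/q_5 or the intermediate fraction (k*p_5 + p_4)/(k*q_5 + q_4) with the largest k >= 1 whose denominator stays <= 46; these approach x as k grows, and every other convergent or intermediate fraction in range is farther away.
Largest k: floor((46 - q_4)/q_5) = floor((46 - 29)/32) = 0.
Since k = 0, no intermediate fraction beyond p_5/q_5 has denominator <= 46, so the convergent 85/32 is the closest (its error is |842*32 - 85*317|/(317*32) = 1/10144).

85/32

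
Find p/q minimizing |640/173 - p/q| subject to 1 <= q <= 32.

Expand x = 640/173 as a continued fraction with the Euclidean algorithm:
  640 = 3*173 + 121, so a_0 = 3.
  173 = 1*121 + 52, so a_1 = 1.
  121 = 2*52 + 17, so a_2 = 2.
  52 = 3*17 + 1, so a_3 = 3.
  17 = 17*1 + 0, so a_4 = 17.
so x = [3; 1, 2, 3, 17].
Convergents (p_i = a_i*p_{i-1} + p_{i-2}, q_i = a_i*q_{i-1} + q_{i-2} with p_{-2}=0, p_{-1}=1, q_{-2}=1, q_{-1}=0), until the denominator exceeds 32:
  i=0: a_0=3, p_0 = 3*1 + 0 = 3, q_0 = 3*0 + 1 = 1.
  i=1: a_1=1, p_1 = 1*3 + 1 = 4, q_1 = 1*1 + 0 = 1.
  i=2: a_2=2, p_2 = 2*4 + 3 = 11, q_2 = 2*1 + 1 = 3.
  i=3: a_3=3, p_3 = 3*11 + 4 = 37, q_3 = 3*3 + 1 = 10.
  i=4: a_4=17, p_4 = 17*37 + 11 = 640, q_4 = 17*10 + 3 = 173.
q_4 = 173 > 32, so the last convergent with denominator <= 32 is p_3/q_3 = 37/10.
The closest fraction with denominator <= 32 is either p_3/q_3 or the intermediate fraction (k*p_3 + p_2)/(k*q_3 + q_2) with the largest k >= 1 whose denominator stays <= 32; these approach x as k grows, and every other convergent or intermediate fraction in range is farther away.
Largest k: floor((32 - q_2)/q_3) = floor((32 - 3)/10) = 2.
That gives (2*37 + 11)/(2*10 + 3) = 85/23.
Compare the errors: |x - 37/10| = |640*10 - 37*173|/(173*10) = 1/1730, and |x - 85/23| = |640*23 - 85*173|/(173*23) = 15/3979.
Cross-multiplying, 1*3979 = 3979 < 25950 = 15*1730, so 1/1730 is smaller: the convergent 37/10 is closer to x than 85/23.

37/10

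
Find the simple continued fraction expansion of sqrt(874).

Write x_i = (sqrt(874) + m_i)/d_i with (m_0, d_0) = (0, 1). a_0 = floor(sqrt(874)) = 29, since 29^2 = 841 <= 874 < 900 = 30^2.
Iterate m_{i+1} = d_i*a_i - m_i, d_{i+1} = (874 - m_{i+1}^2)/d_i, a_{i+1} = floor((a_0 + m_{i+1})/d_{i+1}):
  m_1 = 1*29 - 0 = 29, d_1 = (874 - 29^2)/1 = 33/1 = 33, a_1 = floor((29 + 29)/33) = 1.
  m_2 = 33*1 - 29 = 4, d_2 = (874 - 4^2)/33 = 858/33 = 26, a_2 = floor((29 + 4)/26) = 1.
  m_3 = 26*1 - 4 = 22, d_3 = (874 - 22^2)/26 = 390/26 = 15, a_3 = floor((29 + 22)/15) = 3.
  m_4 = 15*3 - 22 = 23, d_4 = (874 - 23^2)/15 = 345/15 = 23, a_4 = floor((29 + 23)/23) = 2.
  m_5 = 23*2 - 23 = 23, d_5 = (874 - 23^2)/23 = 345/23 = 15, a_5 = floor((29 + 23)/15) = 3.
  m_6 = 15*3 - 23 = 22, d_6 = (874 - 22^2)/15 = 390/15 = 26, a_6 = floor((29 + 22)/26) = 1.
  m_7 = 26*1 - 22 = 4, d_7 = (874 - 4^2)/26 = 858/26 = 33, a_7 = floor((29 + 4)/33) = 1.
  m_8 = 33*1 - 4 = 29, d_8 = (874 - 29^2)/33 = 33/33 = 1, a_8 = floor((29 + 29)/1) = 58.
  m_9 = 1*58 - 29 = 29, d_9 = (874 - 29^2)/1 = 33/1 = 33: (m_9, d_9) = (m_1, d_1) = (29, 33), so from here the quotients repeat a_1, ..., a_8; the period length is 8.
Hence the expansion of sqrt(874) is a_0 = 29 followed by the repeating block 1, 1, 3, 2, 3, 1, 1, 58 (period 8).

[29; (1, 1, 3, 2, 3, 1, 1, 58)]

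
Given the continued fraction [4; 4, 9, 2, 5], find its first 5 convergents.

4/1, 17/4, 157/37, 331/78, 1812/427

Using the convergent recurrence p_i = a_i*p_{i-1} + p_{i-2}, q_i = a_i*q_{i-1} + q_{i-2} with p_{-2}=0, p_{-1}=1, q_{-2}=1, q_{-1}=0:
  i=0: a_0=4, p_0 = 4*1 + 0 = 4, q_0 = 4*0 + 1 = 1.
  i=1: a_1=4, p_1 = 4*4 + 1 = 17, q_1 = 4*1 + 0 = 4.
  i=2: a_2=9, p_2 = 9*17 + 4 = 157, q_2 = 9*4 + 1 = 37.
  i=3: a_3=2, p_3 = 2*157 + 17 = 331, q_3 = 2*37 + 4 = 78.
  i=4: a_4=5, p_4 = 5*331 + 157 = 1812, q_4 = 5*78 + 37 = 427.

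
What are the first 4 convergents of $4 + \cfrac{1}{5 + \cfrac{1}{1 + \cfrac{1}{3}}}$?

4/1, 21/5, 25/6, 96/23

Using the convergent recurrence p_i = a_i*p_{i-1} + p_{i-2}, q_i = a_i*q_{i-1} + q_{i-2} with p_{-2}=0, p_{-1}=1, q_{-2}=1, q_{-1}=0:
  i=0: a_0=4, p_0 = 4*1 + 0 = 4, q_0 = 4*0 + 1 = 1.
  i=1: a_1=5, p_1 = 5*4 + 1 = 21, q_1 = 5*1 + 0 = 5.
  i=2: a_2=1, p_2 = 1*21 + 4 = 25, q_2 = 1*5 + 1 = 6.
  i=3: a_3=3, p_3 = 3*25 + 21 = 96, q_3 = 3*6 + 5 = 23.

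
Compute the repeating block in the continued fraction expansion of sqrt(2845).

[53; (2, 1, 20, 1, 2, 106)]

Write x_i = (sqrt(2845) + m_i)/d_i with (m_0, d_0) = (0, 1). a_0 = floor(sqrt(2845)) = 53, since 53^2 = 2809 <= 2845 < 2916 = 54^2.
Iterate m_{i+1} = d_i*a_i - m_i, d_{i+1} = (2845 - m_{i+1}^2)/d_i, a_{i+1} = floor((a_0 + m_{i+1})/d_{i+1}):
  m_1 = 1*53 - 0 = 53, d_1 = (2845 - 53^2)/1 = 36/1 = 36, a_1 = floor((53 + 53)/36) = 2.
  m_2 = 36*2 - 53 = 19, d_2 = (2845 - 19^2)/36 = 2484/36 = 69, a_2 = floor((53 + 19)/69) = 1.
  m_3 = 69*1 - 19 = 50, d_3 = (2845 - 50^2)/69 = 345/69 = 5, a_3 = floor((53 + 50)/5) = 20.
  m_4 = 5*20 - 50 = 50, d_4 = (2845 - 50^2)/5 = 345/5 = 69, a_4 = floor((53 + 50)/69) = 1.
  m_5 = 69*1 - 50 = 19, d_5 = (2845 - 19^2)/69 = 2484/69 = 36, a_5 = floor((53 + 19)/36) = 2.
  m_6 = 36*2 - 19 = 53, d_6 = (2845 - 53^2)/36 = 36/36 = 1, a_6 = floor((53 + 53)/1) = 106.
  m_7 = 1*106 - 53 = 53, d_7 = (2845 - 53^2)/1 = 36/1 = 36: (m_7, d_7) = (m_1, d_1) = (53, 36), so from here the quotients repeat a_1, ..., a_6; the period length is 6.
Hence the expansion of sqrt(2845) is a_0 = 53 followed by the repeating block 2, 1, 20, 1, 2, 106 (period 6).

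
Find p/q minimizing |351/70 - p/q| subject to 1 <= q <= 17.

Expand x = 351/70 as a continued fraction with the Euclidean algorithm:
  351 = 5*70 + 1, so a_0 = 5.
  70 = 70*1 + 0, so a_1 = 70.
so x = [5; 70].
Convergents (p_i = a_i*p_{i-1} + p_{i-2}, q_i = a_i*q_{i-1} + q_{i-2} with p_{-2}=0, p_{-1}=1, q_{-2}=1, q_{-1}=0), until the denominator exceeds 17:
  i=0: a_0=5, p_0 = 5*1 + 0 = 5, q_0 = 5*0 + 1 = 1.
  i=1: a_1=70, p_1 = 70*5 + 1 = 351, q_1 = 70*1 + 0 = 70.
q_1 = 70 > 17, so the last convergent with denominator <= 17 is p_0/q_0 = 5/1.
The closest fraction with denominator <= 17 is either p_0/q_0 or the intermediate fraction (k*p_0 + p_{-1})/(k*q_0 + q_{-1}) with the largest k >= 1 whose denominator stays <= 17; these approach x as k grows, and every other convergent or intermediate fraction in range is farther away.
Largest k: floor((17 - q_{-1})/q_0) = floor((17 - 0)/1) = 17 (using the seeds p_{-1} = 1, q_{-1} = 0).
That gives (17*5 + 1)/(17*1 + 0) = 86/17.
Compare the errors: |x - 5/1| = |351*1 - 5*70|/(70*1) = 1/70, and |x - 86/17| = |351*17 - 86*70|/(70*17) = 53/1190.
Cross-multiplying, 1*1190 = 1190 < 3710 = 53*70, so 1/70 is smaller: the convergent 5/1 is closer to x than 86/17.

5/1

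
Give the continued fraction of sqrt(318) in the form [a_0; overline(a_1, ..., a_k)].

Write x_i = (sqrt(318) + m_i)/d_i with (m_0, d_0) = (0, 1). a_0 = floor(sqrt(318)) = 17, since 17^2 = 289 <= 318 < 324 = 18^2.
Iterate m_{i+1} = d_i*a_i - m_i, d_{i+1} = (318 - m_{i+1}^2)/d_i, a_{i+1} = floor((a_0 + m_{i+1})/d_{i+1}):
  m_1 = 1*17 - 0 = 17, d_1 = (318 - 17^2)/1 = 29/1 = 29, a_1 = floor((17 + 17)/29) = 1.
  m_2 = 29*1 - 17 = 12, d_2 = (318 - 12^2)/29 = 174/29 = 6, a_2 = floor((17 + 12)/6) = 4.
  m_3 = 6*4 - 12 = 12, d_3 = (318 - 12^2)/6 = 174/6 = 29, a_3 = floor((17 + 12)/29) = 1.
  m_4 = 29*1 - 12 = 17, d_4 = (318 - 17^2)/29 = 29/29 = 1, a_4 = floor((17 + 17)/1) = 34.
  m_5 = 1*34 - 17 = 17, d_5 = (318 - 17^2)/1 = 29/1 = 29: (m_5, d_5) = (m_1, d_1) = (17, 29), so from here the quotients repeat a_1, ..., a_4; the period length is 4.
Hence the expansion of sqrt(318) is a_0 = 17 followed by the repeating block 1, 4, 1, 34 (period 4).

[17; overline(1, 4, 1, 34)]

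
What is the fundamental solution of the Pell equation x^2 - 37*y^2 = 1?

(x, y) = (73, 12)

First expand sqrt(37) as a continued fraction. With x_i = (sqrt(37) + m_i)/d_i and (m_0, d_0) = (0, 1): a_0 = floor(sqrt(37)) = 6, since 6^2 = 36 <= 37 < 49 = 7^2.
Iterate m_{i+1} = d_i*a_i - m_i, d_{i+1} = (37 - m_{i+1}^2)/d_i, a_{i+1} = floor((a_0 + m_{i+1})/d_{i+1}):
  m_1 = 1*6 - 0 = 6, d_1 = (37 - 6^2)/1 = 1/1 = 1, a_1 = floor((6 + 6)/1) = 12.
  m_2 = 1*12 - 6 = 6, d_2 = (37 - 6^2)/1 = 1/1 = 1: (m_2, d_2) = (m_1, d_1) = (6, 1), so from here the quotient a_1 repeats; the period length is 1.
So sqrt(37) = [6; (12)] with period length k = 1.
k is odd, so (p_{k-1}, q_{k-1}) only solves x^2 - 37y^2 = -1 and the fundamental solution of x^2 - 37y^2 = 1 is (p_{2k-1}, q_{2k-1}) = (p_1, q_1); compute convergents through index 1, running through the period twice.
Convergents (p_i = a_i*p_{i-1} + p_{i-2}, q_i = a_i*q_{i-1} + q_{i-2} with p_{-2}=0, p_{-1}=1, q_{-2}=1, q_{-1}=0):
  i=0: a_0=6, p_0 = 6*1 + 0 = 6, q_0 = 6*0 + 1 = 1.
  i=1: a_1=12, p_1 = 12*6 + 1 = 73, q_1 = 12*1 + 0 = 12.
Indeed p_0^2 - 37*q_0^2 = 36 - 37 = -1, not +1.
Check: 73^2 - 37*12^2 = 5329 - 5328 = 1, so (x, y) = (73, 12) solves the equation, and by the theorem it is the least positive solution.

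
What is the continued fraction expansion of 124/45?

[2; 1, 3, 11]

Run the Euclidean algorithm on 124 and 45; the successive quotients are the partial quotients a_0, a_1, ... (each step inverts the fractional part left over by the previous one):
  124 = 2*45 + 34, so a_0 = 2.
  45 = 1*34 + 11, so a_1 = 1.
  34 = 3*11 + 1, so a_2 = 3.
  11 = 11*1 + 0, so a_3 = 11.
The remainder reaches 0 after 4 divisions, so the expansion has 4 partial quotients, read off in order.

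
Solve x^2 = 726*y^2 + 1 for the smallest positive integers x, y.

First expand sqrt(726) as a continued fraction. With x_i = (sqrt(726) + m_i)/d_i and (m_0, d_0) = (0, 1): a_0 = floor(sqrt(726)) = 26, since 26^2 = 676 <= 726 < 729 = 27^2.
Iterate m_{i+1} = d_i*a_i - m_i, d_{i+1} = (726 - m_{i+1}^2)/d_i, a_{i+1} = floor((a_0 + m_{i+1})/d_{i+1}):
  m_1 = 1*26 - 0 = 26, d_1 = (726 - 26^2)/1 = 50/1 = 50, a_1 = floor((26 + 26)/50) = 1.
  m_2 = 50*1 - 26 = 24, d_2 = (726 - 24^2)/50 = 150/50 = 3, a_2 = floor((26 + 24)/3) = 16.
  m_3 = 3*16 - 24 = 24, d_3 = (726 - 24^2)/3 = 150/3 = 50, a_3 = floor((26 + 24)/50) = 1.
  m_4 = 50*1 - 24 = 26, d_4 = (726 - 26^2)/50 = 50/50 = 1, a_4 = floor((26 + 26)/1) = 52.
  m_5 = 1*52 - 26 = 26, d_5 = (726 - 26^2)/1 = 50/1 = 50: (m_5, d_5) = (m_1, d_1) = (26, 50), so from here the quotients repeat a_1, ..., a_4; the period length is 4.
So sqrt(726) = [26; (1, 16, 1, 52)] with period length k = 4.
k is even, so the fundamental solution of x^2 - 726y^2 = 1 is (p_{k-1}, q_{k-1}) = (p_3, q_3); compute convergents through index 3.
Convergents (p_i = a_i*p_{i-1} + p_{i-2}, q_i = a_i*q_{i-1} + q_{i-2} with p_{-2}=0, p_{-1}=1, q_{-2}=1, q_{-1}=0):
  i=0: a_0=26, p_0 = 26*1 + 0 = 26, q_0 = 26*0 + 1 = 1.
  i=1: a_1=1, p_1 = 1*26 + 1 = 27, q_1 = 1*1 + 0 = 1.
  i=2: a_2=16, p_2 = 16*27 + 26 = 458, q_2 = 16*1 + 1 = 17.
  i=3: a_3=1, p_3 = 1*458 + 27 = 485, q_3 = 1*17 + 1 = 18.
Check: 485^2 - 726*18^2 = 235225 - 235224 = 1, so (x, y) = (485, 18) solves the equation, and by the theorem it is the least positive solution.

(x, y) = (485, 18)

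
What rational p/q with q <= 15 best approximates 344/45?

Expand x = 344/45 as a continued fraction with the Euclidean algorithm:
  344 = 7*45 + 29, so a_0 = 7.
  45 = 1*29 + 16, so a_1 = 1.
  29 = 1*16 + 13, so a_2 = 1.
  16 = 1*13 + 3, so a_3 = 1.
  13 = 4*3 + 1, so a_4 = 4.
  3 = 3*1 + 0, so a_5 = 3.
so x = [7; 1, 1, 1, 4, 3].
Convergents (p_i = a_i*p_{i-1} + p_{i-2}, q_i = a_i*q_{i-1} + q_{i-2} with p_{-2}=0, p_{-1}=1, q_{-2}=1, q_{-1}=0), until the denominator exceeds 15:
  i=0: a_0=7, p_0 = 7*1 + 0 = 7, q_0 = 7*0 + 1 = 1.
  i=1: a_1=1, p_1 = 1*7 + 1 = 8, q_1 = 1*1 + 0 = 1.
  i=2: a_2=1, p_2 = 1*8 + 7 = 15, q_2 = 1*1 + 1 = 2.
  i=3: a_3=1, p_3 = 1*15 + 8 = 23, q_3 = 1*2 + 1 = 3.
  i=4: a_4=4, p_4 = 4*23 + 15 = 107, q_4 = 4*3 + 2 = 14.
  i=5: a_5=3, p_5 = 3*107 + 23 = 344, q_5 = 3*14 + 3 = 45.
q_5 = 45 > 15, so the last convergent with denominator <= 15 is p_4/q_4 = 107/14.
The closest fraction with denominator <= 15 is either p_4/q_4 or the intermediate fraction (k*p_4 + p_3)/(k*q_4 + q_3) with the largest k >= 1 whose denominator stays <= 15; these approach x as k grows, and every other convergent or intermediate fraction in range is farther away.
Largest k: floor((15 - q_3)/q_4) = floor((15 - 3)/14) = 0.
Since k = 0, no intermediate fraction beyond p_4/q_4 has denominator <= 15, so the convergent 107/14 is the closest (its error is |344*14 - 107*45|/(45*14) = 1/630).

107/14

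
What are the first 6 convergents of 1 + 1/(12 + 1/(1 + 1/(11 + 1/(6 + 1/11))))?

1/1, 13/12, 14/13, 167/155, 1016/943, 11343/10528

Using the convergent recurrence p_i = a_i*p_{i-1} + p_{i-2}, q_i = a_i*q_{i-1} + q_{i-2} with p_{-2}=0, p_{-1}=1, q_{-2}=1, q_{-1}=0:
  i=0: a_0=1, p_0 = 1*1 + 0 = 1, q_0 = 1*0 + 1 = 1.
  i=1: a_1=12, p_1 = 12*1 + 1 = 13, q_1 = 12*1 + 0 = 12.
  i=2: a_2=1, p_2 = 1*13 + 1 = 14, q_2 = 1*12 + 1 = 13.
  i=3: a_3=11, p_3 = 11*14 + 13 = 167, q_3 = 11*13 + 12 = 155.
  i=4: a_4=6, p_4 = 6*167 + 14 = 1016, q_4 = 6*155 + 13 = 943.
  i=5: a_5=11, p_5 = 11*1016 + 167 = 11343, q_5 = 11*943 + 155 = 10528.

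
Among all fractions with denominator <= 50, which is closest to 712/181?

Expand x = 712/181 as a continued fraction with the Euclidean algorithm:
  712 = 3*181 + 169, so a_0 = 3.
  181 = 1*169 + 12, so a_1 = 1.
  169 = 14*12 + 1, so a_2 = 14.
  12 = 12*1 + 0, so a_3 = 12.
so x = [3; 1, 14, 12].
Convergents (p_i = a_i*p_{i-1} + p_{i-2}, q_i = a_i*q_{i-1} + q_{i-2} with p_{-2}=0, p_{-1}=1, q_{-2}=1, q_{-1}=0), until the denominator exceeds 50:
  i=0: a_0=3, p_0 = 3*1 + 0 = 3, q_0 = 3*0 + 1 = 1.
  i=1: a_1=1, p_1 = 1*3 + 1 = 4, q_1 = 1*1 + 0 = 1.
  i=2: a_2=14, p_2 = 14*4 + 3 = 59, q_2 = 14*1 + 1 = 15.
  i=3: a_3=12, p_3 = 12*59 + 4 = 712, q_3 = 12*15 + 1 = 181.
q_3 = 181 > 50, so the last convergent with denominator <= 50 is p_2/q_2 = 59/15.
The closest fraction with denominator <= 50 is either p_2/q_2 or the intermediate fraction (k*p_2 + p_1)/(k*q_2 + q_1) with the largest k >= 1 whose denominator stays <= 50; these approach x as k grows, and every other convergent or intermediate fraction in range is farther away.
Largest k: floor((50 - q_1)/q_2) = floor((50 - 1)/15) = 3.
That gives (3*59 + 4)/(3*15 + 1) = 181/46.
Compare the errors: |x - 59/15| = |712*15 - 59*181|/(181*15) = 1/2715, and |x - 181/46| = |712*46 - 181*181|/(181*46) = 9/8326.
Cross-multiplying, 1*8326 = 8326 < 24435 = 9*2715, so 1/2715 is smaller: the convergent 59/15 is closer to x than 181/46.

59/15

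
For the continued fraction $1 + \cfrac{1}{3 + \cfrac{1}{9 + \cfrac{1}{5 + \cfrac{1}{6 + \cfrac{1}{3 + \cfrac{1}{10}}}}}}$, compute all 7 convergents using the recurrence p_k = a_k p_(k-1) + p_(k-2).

Using the convergent recurrence p_i = a_i*p_{i-1} + p_{i-2}, q_i = a_i*q_{i-1} + q_{i-2} with p_{-2}=0, p_{-1}=1, q_{-2}=1, q_{-1}=0:
  i=0: a_0=1, p_0 = 1*1 + 0 = 1, q_0 = 1*0 + 1 = 1.
  i=1: a_1=3, p_1 = 3*1 + 1 = 4, q_1 = 3*1 + 0 = 3.
  i=2: a_2=9, p_2 = 9*4 + 1 = 37, q_2 = 9*3 + 1 = 28.
  i=3: a_3=5, p_3 = 5*37 + 4 = 189, q_3 = 5*28 + 3 = 143.
  i=4: a_4=6, p_4 = 6*189 + 37 = 1171, q_4 = 6*143 + 28 = 886.
  i=5: a_5=3, p_5 = 3*1171 + 189 = 3702, q_5 = 3*886 + 143 = 2801.
  i=6: a_6=10, p_6 = 10*3702 + 1171 = 38191, q_6 = 10*2801 + 886 = 28896.

1/1, 4/3, 37/28, 189/143, 1171/886, 3702/2801, 38191/28896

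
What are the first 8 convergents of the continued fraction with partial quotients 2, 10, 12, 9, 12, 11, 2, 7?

Using the convergent recurrence p_i = a_i*p_{i-1} + p_{i-2}, q_i = a_i*q_{i-1} + q_{i-2} with p_{-2}=0, p_{-1}=1, q_{-2}=1, q_{-1}=0:
  i=0: a_0=2, p_0 = 2*1 + 0 = 2, q_0 = 2*0 + 1 = 1.
  i=1: a_1=10, p_1 = 10*2 + 1 = 21, q_1 = 10*1 + 0 = 10.
  i=2: a_2=12, p_2 = 12*21 + 2 = 254, q_2 = 12*10 + 1 = 121.
  i=3: a_3=9, p_3 = 9*254 + 21 = 2307, q_3 = 9*121 + 10 = 1099.
  i=4: a_4=12, p_4 = 12*2307 + 254 = 27938, q_4 = 12*1099 + 121 = 13309.
  i=5: a_5=11, p_5 = 11*27938 + 2307 = 309625, q_5 = 11*13309 + 1099 = 147498.
  i=6: a_6=2, p_6 = 2*309625 + 27938 = 647188, q_6 = 2*147498 + 13309 = 308305.
  i=7: a_7=7, p_7 = 7*647188 + 309625 = 4839941, q_7 = 7*308305 + 147498 = 2305633.

2/1, 21/10, 254/121, 2307/1099, 27938/13309, 309625/147498, 647188/308305, 4839941/2305633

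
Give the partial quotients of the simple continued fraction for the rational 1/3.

Run the Euclidean algorithm on 1 and 3; the successive quotients are the partial quotients a_0, a_1, ... (each step inverts the fractional part left over by the previous one):
  1 = 0*3 + 1, so a_0 = 0.
  3 = 3*1 + 0, so a_1 = 3.
The remainder reaches 0 after 2 divisions, so the expansion has 2 partial quotients, read off in order.

[0; 3]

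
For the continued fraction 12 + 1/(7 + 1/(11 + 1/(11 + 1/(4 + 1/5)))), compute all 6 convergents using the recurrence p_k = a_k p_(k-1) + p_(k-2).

Using the convergent recurrence p_i = a_i*p_{i-1} + p_{i-2}, q_i = a_i*q_{i-1} + q_{i-2} with p_{-2}=0, p_{-1}=1, q_{-2}=1, q_{-1}=0:
  i=0: a_0=12, p_0 = 12*1 + 0 = 12, q_0 = 12*0 + 1 = 1.
  i=1: a_1=7, p_1 = 7*12 + 1 = 85, q_1 = 7*1 + 0 = 7.
  i=2: a_2=11, p_2 = 11*85 + 12 = 947, q_2 = 11*7 + 1 = 78.
  i=3: a_3=11, p_3 = 11*947 + 85 = 10502, q_3 = 11*78 + 7 = 865.
  i=4: a_4=4, p_4 = 4*10502 + 947 = 42955, q_4 = 4*865 + 78 = 3538.
  i=5: a_5=5, p_5 = 5*42955 + 10502 = 225277, q_5 = 5*3538 + 865 = 18555.

12/1, 85/7, 947/78, 10502/865, 42955/3538, 225277/18555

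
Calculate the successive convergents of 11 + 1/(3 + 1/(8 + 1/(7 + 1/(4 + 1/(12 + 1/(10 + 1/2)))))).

Using the convergent recurrence p_i = a_i*p_{i-1} + p_{i-2}, q_i = a_i*q_{i-1} + q_{i-2} with p_{-2}=0, p_{-1}=1, q_{-2}=1, q_{-1}=0:
  i=0: a_0=11, p_0 = 11*1 + 0 = 11, q_0 = 11*0 + 1 = 1.
  i=1: a_1=3, p_1 = 3*11 + 1 = 34, q_1 = 3*1 + 0 = 3.
  i=2: a_2=8, p_2 = 8*34 + 11 = 283, q_2 = 8*3 + 1 = 25.
  i=3: a_3=7, p_3 = 7*283 + 34 = 2015, q_3 = 7*25 + 3 = 178.
  i=4: a_4=4, p_4 = 4*2015 + 283 = 8343, q_4 = 4*178 + 25 = 737.
  i=5: a_5=12, p_5 = 12*8343 + 2015 = 102131, q_5 = 12*737 + 178 = 9022.
  i=6: a_6=10, p_6 = 10*102131 + 8343 = 1029653, q_6 = 10*9022 + 737 = 90957.
  i=7: a_7=2, p_7 = 2*1029653 + 102131 = 2161437, q_7 = 2*90957 + 9022 = 190936.

11/1, 34/3, 283/25, 2015/178, 8343/737, 102131/9022, 1029653/90957, 2161437/190936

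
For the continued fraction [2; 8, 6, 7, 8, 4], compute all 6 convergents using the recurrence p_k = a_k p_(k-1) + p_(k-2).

Using the convergent recurrence p_i = a_i*p_{i-1} + p_{i-2}, q_i = a_i*q_{i-1} + q_{i-2} with p_{-2}=0, p_{-1}=1, q_{-2}=1, q_{-1}=0:
  i=0: a_0=2, p_0 = 2*1 + 0 = 2, q_0 = 2*0 + 1 = 1.
  i=1: a_1=8, p_1 = 8*2 + 1 = 17, q_1 = 8*1 + 0 = 8.
  i=2: a_2=6, p_2 = 6*17 + 2 = 104, q_2 = 6*8 + 1 = 49.
  i=3: a_3=7, p_3 = 7*104 + 17 = 745, q_3 = 7*49 + 8 = 351.
  i=4: a_4=8, p_4 = 8*745 + 104 = 6064, q_4 = 8*351 + 49 = 2857.
  i=5: a_5=4, p_5 = 4*6064 + 745 = 25001, q_5 = 4*2857 + 351 = 11779.

2/1, 17/8, 104/49, 745/351, 6064/2857, 25001/11779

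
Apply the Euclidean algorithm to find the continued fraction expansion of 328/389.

Run the Euclidean algorithm on 328 and 389; the successive quotients are the partial quotients a_0, a_1, ... (each step inverts the fractional part left over by the previous one):
  328 = 0*389 + 328, so a_0 = 0.
  389 = 1*328 + 61, so a_1 = 1.
  328 = 5*61 + 23, so a_2 = 5.
  61 = 2*23 + 15, so a_3 = 2.
  23 = 1*15 + 8, so a_4 = 1.
  15 = 1*8 + 7, so a_5 = 1.
  8 = 1*7 + 1, so a_6 = 1.
  7 = 7*1 + 0, so a_7 = 7.
The remainder reaches 0 after 8 divisions, so the expansion has 8 partial quotients, read off in order.

[0; 1, 5, 2, 1, 1, 1, 7]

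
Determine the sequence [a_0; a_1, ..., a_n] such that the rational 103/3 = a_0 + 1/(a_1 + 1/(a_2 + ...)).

Run the Euclidean algorithm on 103 and 3; the successive quotients are the partial quotients a_0, a_1, ... (each step inverts the fractional part left over by the previous one):
  103 = 34*3 + 1, so a_0 = 34.
  3 = 3*1 + 0, so a_1 = 3.
The remainder reaches 0 after 2 divisions, so the expansion has 2 partial quotients, read off in order.

[34; 3]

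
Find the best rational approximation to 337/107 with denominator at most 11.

22/7

Expand x = 337/107 as a continued fraction with the Euclidean algorithm:
  337 = 3*107 + 16, so a_0 = 3.
  107 = 6*16 + 11, so a_1 = 6.
  16 = 1*11 + 5, so a_2 = 1.
  11 = 2*5 + 1, so a_3 = 2.
  5 = 5*1 + 0, so a_4 = 5.
so x = [3; 6, 1, 2, 5].
Convergents (p_i = a_i*p_{i-1} + p_{i-2}, q_i = a_i*q_{i-1} + q_{i-2} with p_{-2}=0, p_{-1}=1, q_{-2}=1, q_{-1}=0), until the denominator exceeds 11:
  i=0: a_0=3, p_0 = 3*1 + 0 = 3, q_0 = 3*0 + 1 = 1.
  i=1: a_1=6, p_1 = 6*3 + 1 = 19, q_1 = 6*1 + 0 = 6.
  i=2: a_2=1, p_2 = 1*19 + 3 = 22, q_2 = 1*6 + 1 = 7.
  i=3: a_3=2, p_3 = 2*22 + 19 = 63, q_3 = 2*7 + 6 = 20.
q_3 = 20 > 11, so the last convergent with denominator <= 11 is p_2/q_2 = 22/7.
The closest fraction with denominator <= 11 is either p_2/q_2 or the intermediate fraction (k*p_2 + p_1)/(k*q_2 + q_1) with the largest k >= 1 whose denominator stays <= 11; these approach x as k grows, and every other convergent or intermediate fraction in range is farther away.
Largest k: floor((11 - q_1)/q_2) = floor((11 - 6)/7) = 0.
Since k = 0, no intermediate fraction beyond p_2/q_2 has denominator <= 11, so the convergent 22/7 is the closest (its error is |337*7 - 22*107|/(107*7) = 5/749).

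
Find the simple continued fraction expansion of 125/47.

[2; 1, 1, 1, 15]

Run the Euclidean algorithm on 125 and 47; the successive quotients are the partial quotients a_0, a_1, ... (each step inverts the fractional part left over by the previous one):
  125 = 2*47 + 31, so a_0 = 2.
  47 = 1*31 + 16, so a_1 = 1.
  31 = 1*16 + 15, so a_2 = 1.
  16 = 1*15 + 1, so a_3 = 1.
  15 = 15*1 + 0, so a_4 = 15.
The remainder reaches 0 after 5 divisions, so the expansion has 5 partial quotients, read off in order.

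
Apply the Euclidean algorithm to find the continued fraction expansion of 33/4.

Run the Euclidean algorithm on 33 and 4; the successive quotients are the partial quotients a_0, a_1, ... (each step inverts the fractional part left over by the previous one):
  33 = 8*4 + 1, so a_0 = 8.
  4 = 4*1 + 0, so a_1 = 4.
The remainder reaches 0 after 2 divisions, so the expansion has 2 partial quotients, read off in order.

[8; 4]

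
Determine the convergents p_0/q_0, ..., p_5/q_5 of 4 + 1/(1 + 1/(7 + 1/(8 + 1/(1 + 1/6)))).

Using the convergent recurrence p_i = a_i*p_{i-1} + p_{i-2}, q_i = a_i*q_{i-1} + q_{i-2} with p_{-2}=0, p_{-1}=1, q_{-2}=1, q_{-1}=0:
  i=0: a_0=4, p_0 = 4*1 + 0 = 4, q_0 = 4*0 + 1 = 1.
  i=1: a_1=1, p_1 = 1*4 + 1 = 5, q_1 = 1*1 + 0 = 1.
  i=2: a_2=7, p_2 = 7*5 + 4 = 39, q_2 = 7*1 + 1 = 8.
  i=3: a_3=8, p_3 = 8*39 + 5 = 317, q_3 = 8*8 + 1 = 65.
  i=4: a_4=1, p_4 = 1*317 + 39 = 356, q_4 = 1*65 + 8 = 73.
  i=5: a_5=6, p_5 = 6*356 + 317 = 2453, q_5 = 6*73 + 65 = 503.

4/1, 5/1, 39/8, 317/65, 356/73, 2453/503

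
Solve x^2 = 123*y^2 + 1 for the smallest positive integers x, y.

First expand sqrt(123) as a continued fraction. With x_i = (sqrt(123) + m_i)/d_i and (m_0, d_0) = (0, 1): a_0 = floor(sqrt(123)) = 11, since 11^2 = 121 <= 123 < 144 = 12^2.
Iterate m_{i+1} = d_i*a_i - m_i, d_{i+1} = (123 - m_{i+1}^2)/d_i, a_{i+1} = floor((a_0 + m_{i+1})/d_{i+1}):
  m_1 = 1*11 - 0 = 11, d_1 = (123 - 11^2)/1 = 2/1 = 2, a_1 = floor((11 + 11)/2) = 11.
  m_2 = 2*11 - 11 = 11, d_2 = (123 - 11^2)/2 = 2/2 = 1, a_2 = floor((11 + 11)/1) = 22.
  m_3 = 1*22 - 11 = 11, d_3 = (123 - 11^2)/1 = 2/1 = 2: (m_3, d_3) = (m_1, d_1) = (11, 2), so from here the quotients repeat a_1, a_2; the period length is 2.
So sqrt(123) = [11; (11, 22)] with period length k = 2.
k is even, so the fundamental solution of x^2 - 123y^2 = 1 is (p_{k-1}, q_{k-1}) = (p_1, q_1); compute convergents through index 1.
Convergents (p_i = a_i*p_{i-1} + p_{i-2}, q_i = a_i*q_{i-1} + q_{i-2} with p_{-2}=0, p_{-1}=1, q_{-2}=1, q_{-1}=0):
  i=0: a_0=11, p_0 = 11*1 + 0 = 11, q_0 = 11*0 + 1 = 1.
  i=1: a_1=11, p_1 = 11*11 + 1 = 122, q_1 = 11*1 + 0 = 11.
Check: 122^2 - 123*11^2 = 14884 - 14883 = 1, so (x, y) = (122, 11) solves the equation, and by the theorem it is the least positive solution.

(x, y) = (122, 11)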